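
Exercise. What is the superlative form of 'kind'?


Apply superlative formation (add -est): 'kind' -> 'kindest'.

kindest


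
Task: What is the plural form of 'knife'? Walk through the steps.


Apply rule: Change -fe to -ves. 'knife' becomes 'knives'.

knives


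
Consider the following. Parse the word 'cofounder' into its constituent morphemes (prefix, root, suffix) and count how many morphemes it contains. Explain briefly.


Step 1: Identify prefix: 'co' (meaning: together)
Step 2: Identify root: 'found'
Step 3: Identify suffix(es): 'er'
Decomposition: co- (prefix: together) + found (root) + -er (suffix: one who)
Total morphemes: 3

3 morphemes (co- (prefix: together) + found (root) + -er (suffix: one who))


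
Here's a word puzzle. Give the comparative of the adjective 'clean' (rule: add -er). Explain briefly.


Apply comparative formation (add -er): 'clean' -> 'cleaner'.

cleaner


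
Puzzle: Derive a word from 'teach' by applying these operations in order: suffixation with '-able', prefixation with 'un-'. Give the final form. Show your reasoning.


Step 1: Add suffix '-able' to 'teach' = 'teachable'
Step 2: Add prefix 'un-' to 'teachable' = 'unteachable'

unteachable


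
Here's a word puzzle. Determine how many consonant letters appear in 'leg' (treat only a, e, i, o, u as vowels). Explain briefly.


Consonants in 'leg': l, g = 2 consonants.

2


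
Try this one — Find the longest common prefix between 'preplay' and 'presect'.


Compare from the start: 3 characters match: 'pre'. Mismatch at position 4: 'p' vs 's'.

pre


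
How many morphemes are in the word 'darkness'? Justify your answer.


Decomposition: dark (root) + -ness (suffix) = 2 morpheme(s)

2 morphemes


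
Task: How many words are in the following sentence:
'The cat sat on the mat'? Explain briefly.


Split into words: The | cat | sat | on | the | mat = 6 words.

6


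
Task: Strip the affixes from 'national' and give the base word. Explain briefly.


Remove suffix '-al' from 'national' to get root 'nation'.

nation


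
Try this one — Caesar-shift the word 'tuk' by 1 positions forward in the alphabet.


Shift each letter by 1: t -> u, u -> v, k -> l. Result: 'uvl'.

uvl


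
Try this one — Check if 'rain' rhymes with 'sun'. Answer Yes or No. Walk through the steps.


Rime (stressed vowel + following sounds) of 'rain': -ain = /eɪn/
Rime of 'sun': -un = /ʌn/
/eɪn/ and /ʌn/ are different ending sounds, so the words do not rhyme.

No


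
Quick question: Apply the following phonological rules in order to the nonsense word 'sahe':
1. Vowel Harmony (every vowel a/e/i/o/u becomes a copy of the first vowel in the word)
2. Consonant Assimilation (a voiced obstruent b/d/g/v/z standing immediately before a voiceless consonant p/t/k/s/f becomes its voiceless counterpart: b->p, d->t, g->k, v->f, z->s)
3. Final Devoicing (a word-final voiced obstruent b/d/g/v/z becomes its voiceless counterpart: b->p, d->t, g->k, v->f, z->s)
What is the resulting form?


Starting form: 'sahe'
Rule 1: Vowel Harmony: all vowels become 'a' (matching first vowel). 'sahe' -> 'saha'
Rule 2: Consonant Assimilation: no voiced obstruent (b/d/g/v/z) stands immediately before a voiceless consonant (p/t/k/s/f). No change.
Rule 3: Final Devoicing: the word ends in the vowel 'a', not a consonant. No change.
Final form: 'saha'

saha


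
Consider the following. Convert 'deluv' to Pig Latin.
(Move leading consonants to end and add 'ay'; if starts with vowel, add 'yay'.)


'deluv': move consonant cluster 'd' to end and add 'ay': 'eluvday'.

eluvday


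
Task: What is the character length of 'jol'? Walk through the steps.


Spell out 'jol' and number each letter: j(1), o(2), l(3). Total: 3 letters.

3


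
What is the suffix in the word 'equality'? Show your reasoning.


The word 'equality' = 'equal' (root) + '-ity' (suffix). The suffix is '-ity'.

ity


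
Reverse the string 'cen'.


Reverse 'cen' character by character: 'nec'.

nec


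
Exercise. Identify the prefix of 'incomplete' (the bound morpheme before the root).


The word 'incomplete' = 'in' (prefix) + 'complete' (root). The prefix is 'in'.

in


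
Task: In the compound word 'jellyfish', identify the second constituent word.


Split 'jellyfish' into 'jelly' + 'fish'. The second part is 'fish'.

fish


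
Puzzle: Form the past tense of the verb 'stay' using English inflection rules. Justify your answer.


Apply rule: Add -ed. 'stay' becomes 'stayed'.

stayed


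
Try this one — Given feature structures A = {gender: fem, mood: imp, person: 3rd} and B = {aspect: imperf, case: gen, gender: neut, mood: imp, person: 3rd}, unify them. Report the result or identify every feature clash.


Compare features:
aspect: A=_ vs B=imperf -> unified: imperf
case: A=_ vs B=gen -> unified: gen
gender: A=fem vs B=neut -> CLASH
mood: A=imp vs B=imp -> unified: imp
person: A=3rd vs B=3rd -> unified: 3rd
Clash detected on feature 'gender' (fem vs neut); unification fails.

CLASH on 'gender' (fem vs neut)


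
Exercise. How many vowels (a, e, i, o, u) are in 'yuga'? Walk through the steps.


Vowels in 'yuga': u, a = 2 vowels.

2


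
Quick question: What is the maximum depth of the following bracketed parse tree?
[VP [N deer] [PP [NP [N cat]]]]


Count bracket nesting levels:
'[' at pos 0: depth = 1
'[' at pos 4: depth = 2
'[' at pos 13: depth = 2
'[' at pos 17: depth = 3
'[' at pos 21: depth = 4
Maximum depth reached: 4

4


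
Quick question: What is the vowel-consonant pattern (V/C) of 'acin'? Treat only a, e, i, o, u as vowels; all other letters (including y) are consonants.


Letter mapping: a = V, c = C, i = V, n = C.

VCVC


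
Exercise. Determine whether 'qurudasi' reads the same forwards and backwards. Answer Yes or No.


Forward: 'qurudasi'
Reversed: 'isaduruq'
They differ.

No


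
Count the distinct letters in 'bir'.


Unique letters in 'bir': {b, i, r} = 3 distinct letters.

3


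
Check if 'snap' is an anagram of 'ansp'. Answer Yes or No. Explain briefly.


Sorted letters of 'snap': 'anps'
Sorted letters of 'ansp': 'anps'
They match.

Yes


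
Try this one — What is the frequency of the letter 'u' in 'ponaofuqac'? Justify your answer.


Letter 'u' in 'ponaofuqac': found at position(s) 7 = 1 occurrence(s).

1


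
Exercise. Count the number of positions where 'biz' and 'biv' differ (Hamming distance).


Alignment:
Position 1: 'b' vs 'b' = match
Position 2: 'i' vs 'i' = match
Position 3: 'z' vs 'v' = DIFFER
Total differences: 1

1


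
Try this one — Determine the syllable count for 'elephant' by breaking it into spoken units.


Break 'elephant' into syllables: el-e-phant -> el | e | phant = 3 syllables

3 syllables


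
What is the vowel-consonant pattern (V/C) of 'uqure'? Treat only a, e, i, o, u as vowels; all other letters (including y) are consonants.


Letter mapping: u = V, q = C, u = V, r = C, e = V.

VCVCV


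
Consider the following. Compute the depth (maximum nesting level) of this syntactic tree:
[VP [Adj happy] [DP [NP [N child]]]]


Count bracket nesting levels:
'[' at pos 0: depth = 1
'[' at pos 4: depth = 2
'[' at pos 16: depth = 2
'[' at pos 20: depth = 3
'[' at pos 24: depth = 4
Maximum depth reached: 4

4


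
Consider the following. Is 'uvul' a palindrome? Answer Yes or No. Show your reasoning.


Forward: 'uvul'
Reversed: 'luvu'
They differ.

No


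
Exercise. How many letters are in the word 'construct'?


Spell out 'construct' and number each letter: c(1), o(2), n(3), s(4), t(5), r(6), u(7), c(8), t(9). Total: 9 letters.

9


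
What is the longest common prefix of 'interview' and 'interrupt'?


Compare from the start: 5 characters match: 'inter'. Mismatch at position 6: 'v' vs 'r'.

inter


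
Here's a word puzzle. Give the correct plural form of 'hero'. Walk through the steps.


Apply rule: Add -es (consonant + o). 'hero' becomes 'heroes'.

heroes


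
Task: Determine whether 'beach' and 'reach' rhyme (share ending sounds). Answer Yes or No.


Rime (stressed vowel + following sounds) of 'beach': -each = /iːtʃ/
Rime of 'reach': -each = /iːtʃ/
/iːtʃ/ and /iːtʃ/ are the same ending sound, so the words rhyme.

Yes


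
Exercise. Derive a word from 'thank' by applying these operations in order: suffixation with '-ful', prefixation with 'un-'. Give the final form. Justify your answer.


Step 1: Add suffix '-ful' to 'thank' = 'thankful'
Step 2: Add prefix 'un-' to 'thankful' = 'unthankful'

unthankful


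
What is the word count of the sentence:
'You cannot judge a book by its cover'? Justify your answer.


Split into words: You | cannot | judge | a | book | by | its | cover = 8 words.

8


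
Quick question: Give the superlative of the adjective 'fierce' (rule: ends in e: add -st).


Apply superlative formation (ends in e: add -st): 'fierce' -> 'fiercest'.

fiercest


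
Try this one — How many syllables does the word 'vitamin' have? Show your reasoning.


Break 'vitamin' into syllables: vi-ta-min -> vi | ta | min = 3 syllables

3 syllables


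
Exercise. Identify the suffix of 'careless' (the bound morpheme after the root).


The word 'careless' = 'care' (root) + '-less' (suffix). The suffix is '-less'.

less


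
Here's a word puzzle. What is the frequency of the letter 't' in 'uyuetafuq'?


Letter 't' in 'uyuetafuq': found at position(s) 5 = 1 occurrence(s).

1


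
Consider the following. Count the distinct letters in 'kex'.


Unique letters in 'kex': {e, k, x} = 3 distinct letters.

3


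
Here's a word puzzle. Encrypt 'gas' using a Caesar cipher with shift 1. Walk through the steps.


Shift each letter by 1: g -> h, a -> b, s -> t. Result: 'hbt'.

hbt


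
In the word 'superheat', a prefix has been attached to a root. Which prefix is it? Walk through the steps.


The word 'superheat' = 'super' (prefix) + 'heat' (root). The prefix is 'super'.

super


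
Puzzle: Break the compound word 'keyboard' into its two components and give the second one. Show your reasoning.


Split 'keyboard' into 'key' + 'board'. The second part is 'board'.

board


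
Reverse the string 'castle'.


Reverse 'castle' character by character: 'eltsac'.

eltsac


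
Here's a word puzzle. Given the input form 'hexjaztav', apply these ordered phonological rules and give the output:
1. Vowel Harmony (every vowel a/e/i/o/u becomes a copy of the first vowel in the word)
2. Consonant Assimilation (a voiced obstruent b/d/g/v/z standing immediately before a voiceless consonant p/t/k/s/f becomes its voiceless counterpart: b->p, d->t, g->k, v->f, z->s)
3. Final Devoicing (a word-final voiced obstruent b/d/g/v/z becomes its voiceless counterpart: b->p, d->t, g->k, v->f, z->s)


Starting form: 'hexjaztav'
Rule 1: Vowel Harmony: all vowels become 'e' (matching first vowel). 'hexjaztav' -> 'hexjeztev'
Rule 2: Consonant Assimilation: voiced obstruent before voiceless consonant becomes voiceless ('zt' -> 'st'). 'hexjeztev' -> 'hexjestev'
Rule 3: Final Devoicing: word-final voiced obstruent 'v' becomes voiceless 'f'. 'hexjestev' -> 'hexjestef'
Final form: 'hexjestef'

hexjestef


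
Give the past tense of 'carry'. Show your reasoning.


Apply rule: Change -y to -ied. 'carry' becomes 'carried'.

carried


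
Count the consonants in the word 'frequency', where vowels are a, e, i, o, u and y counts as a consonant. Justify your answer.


Consonants in 'frequency': f, r, q, n, c, y = 6 consonants.

6


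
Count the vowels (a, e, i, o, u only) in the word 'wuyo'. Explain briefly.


Vowels in 'wuyo': u, o = 2 vowels.

2


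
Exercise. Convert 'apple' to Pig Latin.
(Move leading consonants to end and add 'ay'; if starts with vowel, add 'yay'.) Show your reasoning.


'apple' starts with a vowel, so add 'yay': 'appleyay'.

appleyay


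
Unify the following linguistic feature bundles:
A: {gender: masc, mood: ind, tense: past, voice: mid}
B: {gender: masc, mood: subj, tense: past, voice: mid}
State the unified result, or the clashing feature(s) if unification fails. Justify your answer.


Compare features:
gender: A=masc vs B=masc -> unified: masc
mood: A=ind vs B=subj -> CLASH
tense: A=past vs B=past -> unified: past
voice: A=mid vs B=mid -> unified: mid
Clash detected on feature 'mood' (ind vs subj); unification fails.

CLASH on 'mood' (ind vs subj)


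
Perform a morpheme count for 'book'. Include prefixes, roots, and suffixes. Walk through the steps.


Decomposition: book (free morpheme) = 1 morpheme(s)

1 morphemes


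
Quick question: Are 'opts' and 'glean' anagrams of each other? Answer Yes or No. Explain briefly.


Sorted letters of 'opts': 'opst'
Sorted letters of 'glean': 'aegln'
They do not match.

No


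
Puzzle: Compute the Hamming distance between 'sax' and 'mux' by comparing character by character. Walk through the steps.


Alignment:
Position 1: 's' vs 'm' = DIFFER
Position 2: 'a' vs 'u' = DIFFER
Position 3: 'x' vs 'x' = match
Total differences: 2

2


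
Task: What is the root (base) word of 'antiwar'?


Remove prefix 'anti' from 'antiwar' to get root 'war'.

war


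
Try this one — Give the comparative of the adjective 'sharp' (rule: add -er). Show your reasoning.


Apply comparative formation (add -er): 'sharp' -> 'sharper'.

sharper


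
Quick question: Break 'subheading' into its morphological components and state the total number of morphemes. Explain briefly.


Step 1: Identify prefix: 'sub' (meaning: below)
Step 2: Identify root: 'head'
Step 3: Identify suffix(es): 'ing'
Decomposition: sub- (prefix: below) + head (root) + -ing (suffix: ongoing/result)
Total morphemes: 3

3 morphemes (sub- (prefix: below) + head (root) + -ing (suffix: ongoing/result))


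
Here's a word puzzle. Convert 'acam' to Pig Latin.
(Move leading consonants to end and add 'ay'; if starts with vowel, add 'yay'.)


'acam' starts with a vowel, so add 'yay': 'acamyay'.

acamyay


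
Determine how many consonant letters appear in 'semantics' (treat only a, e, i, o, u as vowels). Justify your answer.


Consonants in 'semantics': s, m, n, t, c, s = 6 consonants.

6


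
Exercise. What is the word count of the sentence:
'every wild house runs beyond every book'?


Split into words: every | wild | house | runs | beyond | every | book = 7 words.

7


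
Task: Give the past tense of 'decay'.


Apply rule: Add -ed. 'decay' becomes 'decayed'.

decayed


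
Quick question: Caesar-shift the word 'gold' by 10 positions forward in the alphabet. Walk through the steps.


Shift each letter by 10: g -> q, o -> y, l -> v, d -> n. Result: 'qyvn'.

qyvn


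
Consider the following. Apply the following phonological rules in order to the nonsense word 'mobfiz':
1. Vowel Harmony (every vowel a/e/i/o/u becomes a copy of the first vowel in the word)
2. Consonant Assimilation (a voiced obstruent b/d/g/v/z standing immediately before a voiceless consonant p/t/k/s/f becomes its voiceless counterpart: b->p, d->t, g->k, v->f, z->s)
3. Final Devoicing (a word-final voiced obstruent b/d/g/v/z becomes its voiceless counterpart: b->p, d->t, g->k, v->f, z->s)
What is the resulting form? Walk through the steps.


Starting form: 'mobfiz'
Rule 1: Vowel Harmony: all vowels become 'o' (matching first vowel). 'mobfiz' -> 'mobfoz'
Rule 2: Consonant Assimilation: voiced obstruent before voiceless consonant becomes voiceless ('bf' -> 'pf'). 'mobfoz' -> 'mopfoz'
Rule 3: Final Devoicing: word-final voiced obstruent 'z' becomes voiceless 's'. 'mopfoz' -> 'mopfos'
Final form: 'mopfos'

mopfos


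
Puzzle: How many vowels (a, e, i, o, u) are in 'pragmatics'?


Vowels in 'pragmatics': a, a, i = 3 vowels.

3


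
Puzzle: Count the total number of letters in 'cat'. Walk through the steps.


Spell out 'cat' and number each letter: c(1), a(2), t(3). Total: 3 letters.

3


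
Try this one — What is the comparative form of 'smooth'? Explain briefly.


Apply comparative formation (add -er): 'smooth' -> 'smoother'.

smoother


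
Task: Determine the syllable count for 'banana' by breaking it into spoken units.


Break 'banana' into syllables: ba-na-na -> ba | na | na = 3 syllables

3 syllables


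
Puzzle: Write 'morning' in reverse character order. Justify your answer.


Reverse 'morning' character by character: 'gninrom'.

gninrom


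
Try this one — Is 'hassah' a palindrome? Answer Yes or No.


Forward: 'hassah'
Reversed: 'hassah'
They are identical.

Yes


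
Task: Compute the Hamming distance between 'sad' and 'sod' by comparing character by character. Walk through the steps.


Alignment:
Position 1: 's' vs 's' = match
Position 2: 'a' vs 'o' = DIFFER
Position 3: 'd' vs 'd' = match
Total differences: 1

1


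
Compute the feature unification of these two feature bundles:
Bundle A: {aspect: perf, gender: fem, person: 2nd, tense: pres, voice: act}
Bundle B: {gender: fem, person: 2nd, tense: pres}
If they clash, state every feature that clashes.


Compare features:
aspect: A=perf vs B=_ -> unified: perf
gender: A=fem vs B=fem -> unified: fem
person: A=2nd vs B=2nd -> unified: 2nd
tense: A=pres vs B=pres -> unified: pres
voice: A=act vs B=_ -> unified: act
No clashes found.

Unified: {aspect: perf, gender: fem, person: 2nd, tense: pres, voice: act}


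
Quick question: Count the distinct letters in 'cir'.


Unique letters in 'cir': {c, i, r} = 3 distinct letters.

3


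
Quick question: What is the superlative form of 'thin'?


Apply superlative formation (double final consonant, add -est): 'thin' -> 'thinnest'.

thinnest


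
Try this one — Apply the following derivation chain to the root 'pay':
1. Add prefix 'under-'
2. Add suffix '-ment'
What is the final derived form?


Step 1: Add prefix 'under-' to 'pay' = 'underpay'
Step 2: Add suffix '-ment' to 'underpay' = 'underpayment'

underpayment


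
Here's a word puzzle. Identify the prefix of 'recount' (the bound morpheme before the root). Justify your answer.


The word 'recount' = 're' (prefix) + 'count' (root). The prefix is 're'.

re


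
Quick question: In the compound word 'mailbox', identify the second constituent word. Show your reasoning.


Split 'mailbox' into 'mail' + 'box'. The second part is 'box'.

box


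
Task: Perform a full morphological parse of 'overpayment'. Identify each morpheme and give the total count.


Step 1: Identify prefix: 'over' (meaning: excessively)
Step 2: Identify root: 'pay'
Step 3: Identify suffix(es): 'ment'
Decomposition: over- (prefix: excessively) + pay (root) + -ment (suffix: action/result)
Total morphemes: 3

3 morphemes (over- (prefix: excessively) + pay (root) + -ment (suffix: action/result))


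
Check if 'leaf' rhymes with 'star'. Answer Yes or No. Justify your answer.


Rime (stressed vowel + following sounds) of 'leaf': -eaf = /iːf/
Rime of 'star': -ar = /ɑːr/
/iːf/ and /ɑːr/ are different ending sounds, so the words do not rhyme.

No


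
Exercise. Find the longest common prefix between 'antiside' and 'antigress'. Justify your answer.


Compare from the start: 4 characters match: 'anti'. Mismatch at position 5: 's' vs 'g'.

anti


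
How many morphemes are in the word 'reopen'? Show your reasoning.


Decomposition: re- (prefix) + open (root) = 2 morpheme(s)

2 morphemes


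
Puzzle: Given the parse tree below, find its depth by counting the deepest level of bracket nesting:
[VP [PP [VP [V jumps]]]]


Count bracket nesting levels:
'[' at pos 0: depth = 1
'[' at pos 4: depth = 2
'[' at pos 8: depth = 3
'[' at pos 12: depth = 4
Maximum depth reached: 4

4


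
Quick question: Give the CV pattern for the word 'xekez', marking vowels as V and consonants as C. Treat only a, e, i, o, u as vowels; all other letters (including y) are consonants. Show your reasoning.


Letter mapping: x = C, e = V, k = C, e = V, z = C.

CVCVC


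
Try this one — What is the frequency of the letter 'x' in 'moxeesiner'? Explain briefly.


Letter 'x' in 'moxeesiner': found at position(s) 3 = 1 occurrence(s).

1


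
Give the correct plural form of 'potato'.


Apply rule: Add -es (consonant + o). 'potato' becomes 'potatoes'.

potatoes


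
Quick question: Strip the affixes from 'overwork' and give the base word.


Remove prefix 'over' from 'overwork' to get root 'work'.

work


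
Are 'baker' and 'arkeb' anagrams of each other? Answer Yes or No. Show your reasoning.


Sorted letters of 'baker': 'abekr'
Sorted letters of 'arkeb': 'abekr'
They match.

Yes


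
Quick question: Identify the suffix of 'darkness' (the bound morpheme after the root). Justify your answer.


The word 'darkness' = 'dark' (root) + '-ness' (suffix). The suffix is '-ness'.

ness


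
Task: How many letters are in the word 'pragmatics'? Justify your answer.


Spell out 'pragmatics' and number each letter: p(1), r(2), a(3), g(4), m(5), a(6), t(7), i(8), c(9), s(10). Total: 10 letters.

10


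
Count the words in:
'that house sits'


Split into words: that | house | sits = 3 words.

3


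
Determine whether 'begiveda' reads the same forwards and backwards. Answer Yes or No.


Forward: 'begiveda'
Reversed: 'adevigeb'
They differ.

No


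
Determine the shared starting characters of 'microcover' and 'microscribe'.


Compare from the start: 5 characters match: 'micro'. Mismatch at position 6: 'c' vs 's'.

micro


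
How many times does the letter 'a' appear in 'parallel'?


Letter 'a' in 'parallel': found at position(s) 2, 4 = 2 occurrence(s).

2


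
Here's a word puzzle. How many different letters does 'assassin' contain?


Unique letters in 'assassin': {a, i, n, s} = 4 distinct letters.

4


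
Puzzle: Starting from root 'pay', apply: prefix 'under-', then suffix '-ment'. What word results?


Step 1: Add prefix 'under-' to 'pay' = 'underpay'
Step 2: Add suffix '-ment' to 'underpay' = 'underpayment'

underpayment


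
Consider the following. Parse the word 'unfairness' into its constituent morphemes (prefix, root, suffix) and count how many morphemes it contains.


Step 1: Identify prefix: 'un' (meaning: not/reverse)
Step 2: Identify root: 'fair'
Step 3: Identify suffix(es): 'ness'
Decomposition: un- (prefix: not/reverse) + fair (root) + -ness (suffix: state of)
Total morphemes: 3

3 morphemes (un- (prefix: not/reverse) + fair (root) + -ness (suffix: state of))


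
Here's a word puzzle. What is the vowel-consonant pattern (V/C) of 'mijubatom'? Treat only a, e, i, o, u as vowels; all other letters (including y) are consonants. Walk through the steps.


Letter mapping: m = C, i = V, j = C, u = V, b = C, a = V, t = C, o = V, m = C.

CVCVCVCVC


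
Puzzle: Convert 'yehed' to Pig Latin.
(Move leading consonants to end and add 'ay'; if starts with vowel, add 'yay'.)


'yehed': move consonant cluster 'y' to end and add 'ay': 'ehedyay'.

ehedyay


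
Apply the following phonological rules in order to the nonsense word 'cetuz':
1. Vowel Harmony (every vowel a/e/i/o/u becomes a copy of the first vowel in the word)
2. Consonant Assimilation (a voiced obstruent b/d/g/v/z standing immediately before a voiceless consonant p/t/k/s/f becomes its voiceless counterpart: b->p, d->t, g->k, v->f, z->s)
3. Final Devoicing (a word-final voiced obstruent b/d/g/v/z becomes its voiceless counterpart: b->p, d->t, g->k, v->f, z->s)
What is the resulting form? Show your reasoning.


Starting form: 'cetuz'
Rule 1: Vowel Harmony: all vowels become 'e' (matching first vowel). 'cetuz' -> 'cetez'
Rule 2: Consonant Assimilation: no voiced obstruent (b/d/g/v/z) stands immediately before a voiceless consonant (p/t/k/s/f). No change.
Rule 3: Final Devoicing: word-final voiced obstruent 'z' becomes voiceless 's'. 'cetez' -> 'cetes'
Final form: 'cetes'

cetes


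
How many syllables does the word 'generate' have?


Break 'generate' into syllables: gen-er-ate -> gen | er | ate = 3 syllables

3 syllables


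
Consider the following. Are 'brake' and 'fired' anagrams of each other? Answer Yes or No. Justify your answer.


Sorted letters of 'brake': 'abekr'
Sorted letters of 'fired': 'defir'
They do not match.

No


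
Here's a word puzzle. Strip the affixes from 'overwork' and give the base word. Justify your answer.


Remove prefix 'over' from 'overwork' to get root 'work'.

work


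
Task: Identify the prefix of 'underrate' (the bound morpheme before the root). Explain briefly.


The word 'underrate' = 'under' (prefix) + 'rate' (root). The prefix is 'under'.

under


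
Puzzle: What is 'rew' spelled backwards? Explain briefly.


Reverse 'rew' character by character: 'wer'.

wer


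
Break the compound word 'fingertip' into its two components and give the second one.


Split 'fingertip' into 'finger' + 'tip'. The second part is 'tip'.

tip


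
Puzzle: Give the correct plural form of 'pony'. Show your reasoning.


Apply rule: Change -y to -ies (consonant + y). 'pony' becomes 'ponies'.

ponies


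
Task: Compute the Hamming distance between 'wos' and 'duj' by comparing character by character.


Alignment:
Position 1: 'w' vs 'd' = DIFFER
Position 2: 'o' vs 'u' = DIFFER
Position 3: 's' vs 'j' = DIFFER
Total differences: 3

3


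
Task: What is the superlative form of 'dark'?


Apply superlative formation (add -est): 'dark' -> 'darkest'.

darkest


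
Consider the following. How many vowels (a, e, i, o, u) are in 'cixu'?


Vowels in 'cixu': i, u = 2 vowels.

2


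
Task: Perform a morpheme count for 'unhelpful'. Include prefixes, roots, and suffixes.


Decomposition: un- (prefix) + help (root) + -ful (suffix) = 3 morpheme(s)

3 morphemes


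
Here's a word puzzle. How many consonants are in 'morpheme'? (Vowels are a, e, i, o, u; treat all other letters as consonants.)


Consonants in 'morpheme': m, r, p, h, m = 5 consonants.

5


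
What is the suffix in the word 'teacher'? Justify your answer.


The word 'teacher' = 'teach' (root) + '-er' (suffix). The suffix is '-er'.

er


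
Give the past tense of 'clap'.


Apply rule: Double final consonant and add -ed. 'clap' becomes 'clapped'.

clapped


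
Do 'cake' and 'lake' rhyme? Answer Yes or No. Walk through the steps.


Rime (stressed vowel + following sounds) of 'cake': -ake = /eɪk/
Rime of 'lake': -ake = /eɪk/
/eɪk/ and /eɪk/ are the same ending sound, so the words rhyme.

Yes


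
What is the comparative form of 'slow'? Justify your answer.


Apply comparative formation (add -er): 'slow' -> 'slower'.

slower


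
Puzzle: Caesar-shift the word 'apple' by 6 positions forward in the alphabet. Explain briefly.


Shift each letter by 6: a -> g, p -> v, p -> v, l -> r, e -> k. Result: 'gvvrk'.

gvvrk


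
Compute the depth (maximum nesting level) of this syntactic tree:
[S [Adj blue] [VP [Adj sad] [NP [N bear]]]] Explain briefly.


Count bracket nesting levels:
'[' at pos 0: depth = 1
'[' at pos 3: depth = 2
'[' at pos 14: depth = 2
'[' at pos 18: depth = 3
'[' at pos 28: depth = 3
'[' at pos 32: depth = 4
Maximum depth reached: 4

4


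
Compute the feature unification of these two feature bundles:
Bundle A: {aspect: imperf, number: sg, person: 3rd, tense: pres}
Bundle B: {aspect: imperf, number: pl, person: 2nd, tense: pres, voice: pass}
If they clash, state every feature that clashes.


Compare features:
aspect: A=imperf vs B=imperf -> unified: imperf
number: A=sg vs B=pl -> CLASH
person: A=3rd vs B=2nd -> CLASH
tense: A=pres vs B=pres -> unified: pres
voice: A=_ vs B=pass -> unified: pass
Clashes detected on features 'number' (sg vs pl) and 'person' (3rd vs 2nd); unification fails.

CLASH on 'number' (sg vs pl) and 'person' (3rd vs 2nd)


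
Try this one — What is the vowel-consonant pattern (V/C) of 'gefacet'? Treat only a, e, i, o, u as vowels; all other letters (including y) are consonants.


Letter mapping: g = C, e = V, f = C, a = V, c = C, e = V, t = C.

CVCVCVC


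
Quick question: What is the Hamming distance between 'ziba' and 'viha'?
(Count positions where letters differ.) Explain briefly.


Alignment:
Position 1: 'z' vs 'v' = DIFFER
Position 2: 'i' vs 'i' = match
Position 3: 'b' vs 'h' = DIFFER
Position 4: 'a' vs 'a' = match
Total differences: 2

2


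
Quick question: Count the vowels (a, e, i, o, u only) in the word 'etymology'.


Vowels in 'etymology': e, o, o = 3 vowels.

3


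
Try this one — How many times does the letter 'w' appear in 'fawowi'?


Letter 'w' in 'fawowi': found at position(s) 3, 5 = 2 occurrence(s).

2


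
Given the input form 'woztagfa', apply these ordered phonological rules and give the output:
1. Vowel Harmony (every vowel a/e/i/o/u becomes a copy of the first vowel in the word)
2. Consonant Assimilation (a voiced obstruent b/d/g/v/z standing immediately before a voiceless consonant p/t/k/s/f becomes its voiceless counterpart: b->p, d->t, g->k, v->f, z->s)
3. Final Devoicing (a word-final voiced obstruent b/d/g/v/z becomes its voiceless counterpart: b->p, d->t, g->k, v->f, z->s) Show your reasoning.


Starting form: 'woztagfa'
Rule 1: Vowel Harmony: all vowels become 'o' (matching first vowel). 'woztagfa' -> 'woztogfo'
Rule 2: Consonant Assimilation: voiced obstruent before voiceless consonant becomes voiceless ('zt' -> 'st', 'gf' -> 'kf'). 'woztogfo' -> 'wostokfo'
Rule 3: Final Devoicing: the word ends in the vowel 'o', not a consonant. No change.
Final form: 'wostokfo'

wostokfo


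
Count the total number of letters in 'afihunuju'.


Spell out 'afihunuju' and number each letter: a(1), f(2), i(3), h(4), u(5), n(6), u(7), j(8), u(9). Total: 9 letters.

9


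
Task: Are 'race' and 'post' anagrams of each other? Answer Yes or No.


Sorted letters of 'race': 'acer'
Sorted letters of 'post': 'opst'
They do not match.

No


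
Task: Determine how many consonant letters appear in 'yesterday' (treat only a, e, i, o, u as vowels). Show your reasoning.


Consonants in 'yesterday': y, s, t, r, d, y = 6 consonants.

6


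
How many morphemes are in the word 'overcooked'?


Decomposition: over- (prefix) + cook (root) + -ed (suffix) = 3 morpheme(s)

3 morphemes


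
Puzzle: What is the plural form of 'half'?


Apply rule: Change -f to -ves. 'half' becomes 'halves'.

halves


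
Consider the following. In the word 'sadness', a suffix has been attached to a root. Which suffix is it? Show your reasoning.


The word 'sadness' = 'sad' (root) + '-ness' (suffix). The suffix is '-ness'.

ness


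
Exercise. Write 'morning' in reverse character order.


Reverse 'morning' character by character: 'gninrom'.

gninrom


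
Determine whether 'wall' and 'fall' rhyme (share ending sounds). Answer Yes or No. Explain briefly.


Rime (stressed vowel + following sounds) of 'wall': -all = /ɔːl/
Rime of 'fall': -all = /ɔːl/
/ɔːl/ and /ɔːl/ are the same ending sound, so the words rhyme.

Yes


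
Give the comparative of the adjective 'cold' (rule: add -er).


Apply comparative formation (add -er): 'cold' -> 'colder'.

colder


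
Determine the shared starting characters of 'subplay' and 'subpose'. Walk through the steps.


Compare from the start: 4 characters match: 'subp'. Mismatch at position 5: 'l' vs 'o'.

subp


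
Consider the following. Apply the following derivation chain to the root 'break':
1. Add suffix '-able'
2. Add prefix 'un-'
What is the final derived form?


Step 1: Add suffix '-able' to 'break' = 'breakable'
Step 2: Add prefix 'un-' to 'breakable' = 'unbreakable'

unbreakable


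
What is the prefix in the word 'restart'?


The word 'restart' = 're' (prefix) + 'start' (root). The prefix is 're'.

re


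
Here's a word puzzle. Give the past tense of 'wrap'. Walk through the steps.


Apply rule: Double final consonant and add -ed. 'wrap' becomes 'wrapped'.

wrapped


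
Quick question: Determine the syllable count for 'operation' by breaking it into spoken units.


Break 'operation' into syllables: op-er-a-tion -> op | er | a | tion = 4 syllables

4 syllables


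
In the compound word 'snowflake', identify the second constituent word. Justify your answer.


Split 'snowflake' into 'snow' + 'flake'. The second part is 'flake'.

flake


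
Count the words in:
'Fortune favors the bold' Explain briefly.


Split into words: Fortune | favors | the | bold = 4 words.

4


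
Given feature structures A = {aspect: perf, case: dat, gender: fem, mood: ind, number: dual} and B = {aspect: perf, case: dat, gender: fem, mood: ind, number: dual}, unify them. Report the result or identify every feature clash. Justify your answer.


Compare features:
aspect: A=perf vs B=perf -> unified: perf
case: A=dat vs B=dat -> unified: dat
gender: A=fem vs B=fem -> unified: fem
mood: A=ind vs B=ind -> unified: ind
number: A=dual vs B=dual -> unified: dual
No clashes found.

Unified: {aspect: perf, case: dat, gender: fem, mood: ind, number: dual}


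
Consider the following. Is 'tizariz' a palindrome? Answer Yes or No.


Forward: 'tizariz'
Reversed: 'zirazit'
They differ.

No


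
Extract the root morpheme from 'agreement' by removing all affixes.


Remove suffix '-ment' from 'agreement' to get root 'agree'.

agree


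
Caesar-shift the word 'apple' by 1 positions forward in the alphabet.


Shift each letter by 1: a -> b, p -> q, p -> q, l -> m, e -> f. Result: 'bqqmf'.

bqqmf


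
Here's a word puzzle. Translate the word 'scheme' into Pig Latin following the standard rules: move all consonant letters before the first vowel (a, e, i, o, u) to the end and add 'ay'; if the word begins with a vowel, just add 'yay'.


'scheme': move consonant cluster 'sch' to end and add 'ay': 'emeschay'.

emeschay


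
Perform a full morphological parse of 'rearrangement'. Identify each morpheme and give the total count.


Step 1: Identify prefix: 're' (meaning: again)
Step 2: Identify root: 'arrange'
Step 3: Identify suffix(es): 'ment'
Decomposition: re- (prefix: again) + arrange (root) + -ment (suffix: action/result)
Total morphemes: 3

3 morphemes (re- (prefix: again) + arrange (root) + -ment (suffix: action/result))


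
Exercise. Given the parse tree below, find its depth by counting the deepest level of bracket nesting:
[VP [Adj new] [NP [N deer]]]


Count bracket nesting levels:
'[' at pos 0: depth = 1
'[' at pos 4: depth = 2
'[' at pos 14: depth = 2
'[' at pos 18: depth = 3
Maximum depth reached: 3

3


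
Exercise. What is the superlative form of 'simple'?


Apply superlative formation (ends in e: add -st): 'simple' -> 'simplest'.

simplest


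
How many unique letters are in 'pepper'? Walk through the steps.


Unique letters in 'pepper': {e, p, r} = 3 distinct letters.

3


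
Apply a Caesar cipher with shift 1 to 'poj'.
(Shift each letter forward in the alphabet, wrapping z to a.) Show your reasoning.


Shift each letter by 1: p -> q, o -> p, j -> k. Result: 'qpk'.

qpk


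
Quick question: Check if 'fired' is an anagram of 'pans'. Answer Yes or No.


Sorted letters of 'fired': 'defir'
Sorted letters of 'pans': 'anps'
They do not match.

No


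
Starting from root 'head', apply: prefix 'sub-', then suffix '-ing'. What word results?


Step 1: Add prefix 'sub-' to 'head' = 'subhead'
Step 2: Add suffix '-ing' to 'subhead' = 'subheading'

subheading


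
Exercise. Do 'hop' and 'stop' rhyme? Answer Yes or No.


Rime (stressed vowel + following sounds) of 'hop': -op = /ɒp/
Rime of 'stop': -op = /ɒp/
/ɒp/ and /ɒp/ are the same ending sound, so the words rhyme.

Yes


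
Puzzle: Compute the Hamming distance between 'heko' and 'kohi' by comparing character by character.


Alignment:
Position 1: 'h' vs 'k' = DIFFER
Position 2: 'e' vs 'o' = DIFFER
Position 3: 'k' vs 'h' = DIFFER
Position 4: 'o' vs 'i' = DIFFER
Total differences: 4

4


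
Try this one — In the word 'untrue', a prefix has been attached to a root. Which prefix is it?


The word 'untrue' = 'un' (prefix) + 'true' (root). The prefix is 'un'.

un


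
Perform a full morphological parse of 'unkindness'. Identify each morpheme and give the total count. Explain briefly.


Step 1: Identify prefix: 'un' (meaning: not/reverse)
Step 2: Identify root: 'kind'
Step 3: Identify suffix(es): 'ness'
Decomposition: un- (prefix: not/reverse) + kind (root) + -ness (suffix: state of)
Total morphemes: 3

3 morphemes (un- (prefix: not/reverse) + kind (root) + -ness (suffix: state of))


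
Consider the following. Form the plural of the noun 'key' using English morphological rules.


Apply rule: Add -s. 'key' becomes 'keys'.

keys


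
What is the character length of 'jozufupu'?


Spell out 'jozufupu' and number each letter: j(1), o(2), z(3), u(4), f(5), u(6), p(7), u(8). Total: 8 letters.

8


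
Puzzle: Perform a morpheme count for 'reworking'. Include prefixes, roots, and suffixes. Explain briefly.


Decomposition: re- (prefix) + work (root) + -ing (suffix) = 3 morpheme(s)

3 morphemes


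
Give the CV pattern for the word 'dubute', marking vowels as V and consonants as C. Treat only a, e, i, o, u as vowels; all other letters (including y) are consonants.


Letter mapping: d = C, u = V, b = C, u = V, t = C, e = V.

CVCVCV


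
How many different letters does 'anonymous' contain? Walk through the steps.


Unique letters in 'anonymous': {a, m, n, o, s, u, y} = 7 distinct letters.

7


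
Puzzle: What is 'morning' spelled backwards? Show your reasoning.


Reverse 'morning' character by character: 'gninrom'.

gninrom


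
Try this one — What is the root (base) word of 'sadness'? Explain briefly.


Remove suffix '-ness' from 'sadness' to get root 'sad'.

sad


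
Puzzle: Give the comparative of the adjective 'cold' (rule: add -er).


Apply comparative formation (add -er): 'cold' -> 'colder'.

colder


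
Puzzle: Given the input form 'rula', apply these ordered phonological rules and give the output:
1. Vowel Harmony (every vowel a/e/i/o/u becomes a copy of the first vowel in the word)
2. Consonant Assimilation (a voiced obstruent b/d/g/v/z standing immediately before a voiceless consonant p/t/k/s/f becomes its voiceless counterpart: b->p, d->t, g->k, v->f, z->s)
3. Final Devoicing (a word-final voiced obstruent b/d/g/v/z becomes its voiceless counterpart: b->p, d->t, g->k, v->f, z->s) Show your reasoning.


Starting form: 'rula'
Rule 1: Vowel Harmony: all vowels become 'u' (matching first vowel). 'rula' -> 'rulu'
Rule 2: Consonant Assimilation: no voiced obstruent (b/d/g/v/z) stands immediately before a voiceless consonant (p/t/k/s/f). No change.
Rule 3: Final Devoicing: the word ends in the vowel 'u', not a consonant. No change.
Final form: 'rulu'

rulu


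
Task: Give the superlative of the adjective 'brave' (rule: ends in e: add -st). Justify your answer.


Apply superlative formation (ends in e: add -st): 'brave' -> 'bravest'.

bravest


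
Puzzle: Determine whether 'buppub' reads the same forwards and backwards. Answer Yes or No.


Forward: 'buppub'
Reversed: 'buppub'
They are identical.

Yes


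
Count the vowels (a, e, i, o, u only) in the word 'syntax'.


Vowels in 'syntax': a = 1 vowels.

1


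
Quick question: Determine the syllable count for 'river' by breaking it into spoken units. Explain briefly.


Break 'river' into syllables: riv-er -> riv | er = 2 syllables

2 syllables


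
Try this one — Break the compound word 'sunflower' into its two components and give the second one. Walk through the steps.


Split 'sunflower' into 'sun' + 'flower'. The second part is 'flower'.

flower
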